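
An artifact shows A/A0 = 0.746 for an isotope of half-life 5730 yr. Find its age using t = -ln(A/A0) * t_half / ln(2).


lambda = ln(2) / t_half = ln(2) / 5730 = 1.209681e-04 /yr
t = -ln(A/A0) / lambda
t = -ln(0.746) / 1.209681e-04
t = 2422.4 yr

2422.4


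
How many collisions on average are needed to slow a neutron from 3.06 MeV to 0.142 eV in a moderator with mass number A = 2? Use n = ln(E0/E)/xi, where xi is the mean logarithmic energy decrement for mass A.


xi = 1 + (A-1)^2/(2A)*ln((A-1)/(A+1)) = 0.7253469 (for A = 2)
n = ln(E0/E) / xi
n = ln(3.06e6 / 0.142) / 0.7253469
n = ln(2.154930e+07) / 0.7253469 = 23.280

23.280


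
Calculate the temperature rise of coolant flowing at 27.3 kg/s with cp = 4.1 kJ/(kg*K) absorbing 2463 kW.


dT = Q / (m_dot * cp)
dT = 2463 / (27.3 * 4.1)
dT = 22.005 C

22.005


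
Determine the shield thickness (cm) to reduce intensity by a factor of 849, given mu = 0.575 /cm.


x = ln(factor) / mu
x = ln(849) / 0.575
x = 11.729 cm

11.729


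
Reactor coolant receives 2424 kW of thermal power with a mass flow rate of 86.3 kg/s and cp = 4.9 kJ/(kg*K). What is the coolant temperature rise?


dT = Q / (m_dot * cp)
dT = 2424 / (86.3 * 4.9)
dT = 5.7323 C

5.7323


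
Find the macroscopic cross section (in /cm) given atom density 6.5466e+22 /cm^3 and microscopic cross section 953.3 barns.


Sigma = N * sigma_barns * 1e-24
Sigma = 6.5466e+22 * 953.3 * 1e-24
Sigma = 62.409 /cm

62.409


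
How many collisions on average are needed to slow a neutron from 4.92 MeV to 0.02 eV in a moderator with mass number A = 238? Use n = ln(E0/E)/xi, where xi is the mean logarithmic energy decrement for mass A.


xi = 1 + (A-1)^2/(2A)*ln((A-1)/(A+1)) = 0.008379872 (for A = 238)
n = ln(E0/E) / xi
n = ln(4.92e6 / 0.02) / 0.008379872
n = ln(2.460000e+08) / 0.008379872 = 2305.6

2305.6


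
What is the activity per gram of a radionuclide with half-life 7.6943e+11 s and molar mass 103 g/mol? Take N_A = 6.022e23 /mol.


lambda = ln(2) / t_half = ln(2) / 7.6943e+11 = 9.008580e-13 /s
SA = lambda * N_A / M
SA = 9.008580e-13 * 6.022e23 / 103
SA = 5.2670e+09 Bq/g

5.2670e+09


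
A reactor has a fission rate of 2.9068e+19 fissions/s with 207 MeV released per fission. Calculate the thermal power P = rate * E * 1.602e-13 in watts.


P = fission_rate * E_MeV * 1.602e-13
P = 2.9068e+19 * 207 * 1.602e-13
P = 9.6394e+08 W

9.6394e+08


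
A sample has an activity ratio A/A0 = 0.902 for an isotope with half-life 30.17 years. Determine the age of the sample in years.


lambda = ln(2) / t_half = ln(2) / 30.17 = 0.02297472 /yr
t = -ln(A/A0) / lambda
t = -ln(0.902) / 0.02297472
t = 4.4893 yr

4.4893


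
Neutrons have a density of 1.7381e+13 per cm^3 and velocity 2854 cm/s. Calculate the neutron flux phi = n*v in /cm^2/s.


phi = n * v
phi = 1.7381e+13 * 2854
phi = 4.9605e+16 /cm^2/s

4.9605e+16


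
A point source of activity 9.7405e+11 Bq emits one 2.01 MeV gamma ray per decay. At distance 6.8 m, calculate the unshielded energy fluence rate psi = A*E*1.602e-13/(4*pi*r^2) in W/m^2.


psi = A * E * 1.602e-13 / (4*pi*r^2)
psi = 9.7405e+11 * 2.01 * 1.602e-13 / (4*pi*6.8^2)
psi = 5.3977e-04 W/m^2

5.3977e-04


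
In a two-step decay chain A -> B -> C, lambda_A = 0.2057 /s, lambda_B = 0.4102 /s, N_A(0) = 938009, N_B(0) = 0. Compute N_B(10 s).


N_B(t) = lambda_A * N_A0 / (lambda_B - lambda_A) * [exp(-lambda_A*t) - exp(-lambda_B*t)]
exp(-0.2057*10) = 0.1278369; exp(-0.4102*10) = 0.01653956
N_B = 0.2057 * 938009 / (0.4102 - 0.2057) * (0.1278369 - 0.01653956)
N_B = 105011

105011


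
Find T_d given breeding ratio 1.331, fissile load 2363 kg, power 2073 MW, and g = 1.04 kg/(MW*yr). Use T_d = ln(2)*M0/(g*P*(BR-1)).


Breeding gain G = BR - 1 = 1.331 - 1 = 0.331
Fissile production rate = g * P * G = 1.04 * 2073 * 0.331 = 713.60952 kg/yr
T_d = ln(2) * M0 / (g * P * G)
T_d = ln(2) * 2363 / 713.60952 = 2.2952 yr

2.2952


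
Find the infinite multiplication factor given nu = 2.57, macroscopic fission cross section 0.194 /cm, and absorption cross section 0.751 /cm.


k_inf = nu * Sigma_f / Sigma_a
k_inf = 2.57 * 0.194 / 0.751
k_inf = 0.66389

0.66389


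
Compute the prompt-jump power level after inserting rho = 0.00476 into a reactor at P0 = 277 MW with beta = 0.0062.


P1/P0 = beta / (beta - rho)
P1/P0 = 0.0062 / (0.0062 - 0.00476) = 4.305556
P1 = 277 * 4.305556 = 1192.6 MW

1192.6


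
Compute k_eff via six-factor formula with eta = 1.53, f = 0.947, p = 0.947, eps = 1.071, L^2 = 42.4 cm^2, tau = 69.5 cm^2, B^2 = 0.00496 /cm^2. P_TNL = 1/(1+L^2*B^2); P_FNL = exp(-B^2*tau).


k_inf = eta*f*p*eps = 1.53*0.947*0.947*1.071 = 1.469538
P_TNL = 1/(1 + L^2*B^2) = 1/(1 + 42.4*0.00496) = 0.8262387
P_FNL = exp(-B^2*tau) = exp(-0.00496*69.5) = 0.7084187
k_eff = k_inf * P_TNL * P_FNL = 1.469538 * 0.8262387 * 0.7084187
k_eff = 0.86015

0.86015


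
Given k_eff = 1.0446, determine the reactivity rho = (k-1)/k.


rho = (k_eff - 1) / k_eff
rho = (1.0446 - 1) / 1.0446
rho = 0.042696

0.042696


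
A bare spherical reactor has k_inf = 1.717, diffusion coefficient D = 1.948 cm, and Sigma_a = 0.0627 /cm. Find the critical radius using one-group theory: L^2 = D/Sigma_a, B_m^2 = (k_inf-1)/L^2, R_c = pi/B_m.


L^2 = D / Sigma_a = 1.948 / 0.0627 = 31.06858 cm^2
B_m^2 = (k_inf - 1) / L^2 = (1.717 - 1) / 31.06858 = 0.02307798 /cm^2
For a bare sphere: B_g = pi/R, so R_c = pi / sqrt(B_m^2)
R_c = pi / sqrt(0.02307798) = 20.680 cm

20.680


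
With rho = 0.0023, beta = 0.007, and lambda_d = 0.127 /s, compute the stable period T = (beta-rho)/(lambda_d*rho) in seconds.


T = (beta - rho) / (lambda_d * rho)
T = (0.007 - 0.0023) / (0.127 * 0.0023)
T = 16.090 s

16.090


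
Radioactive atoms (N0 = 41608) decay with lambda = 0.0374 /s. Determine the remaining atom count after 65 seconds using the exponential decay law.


N = N0 * exp(-lambda * t)
N = 41608 * exp(-0.0374 * 65)
N = 3659.4

3659.4


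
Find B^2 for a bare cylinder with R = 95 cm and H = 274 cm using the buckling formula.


B^2 = (2.405/R)^2 + (pi/H)^2
B^2 = (2.405/95)^2 + (pi/274)^2
B^2 = 7.7235e-04 /cm^2

7.7235e-04


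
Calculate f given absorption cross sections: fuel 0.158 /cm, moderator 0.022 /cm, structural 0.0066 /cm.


f = Sigma_a_fuel / (Sigma_a_fuel + Sigma_a_mod + Sigma_a_other)
f = 0.158 / (0.158 + 0.022 + 0.0066)
f = 0.84673

0.84673


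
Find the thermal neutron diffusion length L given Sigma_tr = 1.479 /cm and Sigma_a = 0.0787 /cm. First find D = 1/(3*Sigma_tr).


D = 1 / (3 * Sigma_tr) = 1 / (3 * 1.479) = 0.2253775 cm
L = sqrt(D / Sigma_a)
L = sqrt(0.2253775 / 0.0787)
L = 1.6923 cm

1.6923


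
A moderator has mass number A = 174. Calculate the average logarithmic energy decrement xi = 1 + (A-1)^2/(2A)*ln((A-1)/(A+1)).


xi = 1 + (A-1)^2/(2A) * ln((A-1)/(A+1))
xi = 1 + (174-1)^2/(2*174) * ln((174-1)/(174 +1))
xi = 0.011450

0.011450


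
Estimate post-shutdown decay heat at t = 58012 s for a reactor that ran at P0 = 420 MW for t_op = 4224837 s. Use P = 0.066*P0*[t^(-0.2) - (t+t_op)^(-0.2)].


P/P0 = 0.066 * [t^(-0.2) - (t + t_op)^(-0.2)]
P/P0 = 0.066 * [58012^(-0.2) - (58012 + 4224837)^(-0.2)]
P/P0 = 0.066 * [0.1115055 - 0.04716865] = 0.004246232
P = 420 * 0.004246232 = 1.7834 MW

1.7834


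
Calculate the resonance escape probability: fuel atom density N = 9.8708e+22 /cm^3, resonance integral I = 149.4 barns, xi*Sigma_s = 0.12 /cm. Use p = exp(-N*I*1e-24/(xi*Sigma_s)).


p = exp(-N * I * 1e-24 / (xi*Sigma_s))
p = exp(-9.8708e+22 * 149.4 * 1e-24 / 0.12)
p = 4.2552e-54

4.2552e-54


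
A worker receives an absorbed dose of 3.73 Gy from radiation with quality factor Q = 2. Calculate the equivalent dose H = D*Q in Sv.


H = D * Q
H = 3.73 * 2
H = 7.4600 Sv

7.4600


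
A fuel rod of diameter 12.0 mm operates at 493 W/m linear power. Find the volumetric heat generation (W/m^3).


r = D / 2 / 1000 = 12.0 / 2 / 1000 = 0.006 m
q''' = q' / (pi * r^2)
q''' = 493 / (pi * 0.006^2)
q''' = 4.3591e+06 W/m^3

4.3591e+06


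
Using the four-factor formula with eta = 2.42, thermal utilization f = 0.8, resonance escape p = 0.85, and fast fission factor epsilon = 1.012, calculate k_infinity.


k_inf = eta * f * p * epsilon
k_inf = 2.42 * 0.8 * 0.85 * 1.012
k_inf = 1.6653

1.6653


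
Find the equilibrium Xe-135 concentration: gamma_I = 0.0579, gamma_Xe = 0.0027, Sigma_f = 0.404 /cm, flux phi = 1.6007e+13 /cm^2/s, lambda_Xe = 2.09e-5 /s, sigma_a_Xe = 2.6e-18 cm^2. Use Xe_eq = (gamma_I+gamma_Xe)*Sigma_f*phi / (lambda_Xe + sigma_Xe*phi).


Xe_eq = (gamma_I + gamma_Xe) * Sigma_f * phi / (lambda_Xe + sigma_Xe * phi)
Numerator = (0.0579 + 0.0027) * 0.404 * 1.6007e+13 = 3.918898e+11
Denominator = 2.09e-5 + 2.6e-18 * 1.6007e+13 = 6.251820e-05
Xe_eq = 3.918898e+11 / 6.251820e-05 = 6.2684e+15 /cm^3

6.2684e+15


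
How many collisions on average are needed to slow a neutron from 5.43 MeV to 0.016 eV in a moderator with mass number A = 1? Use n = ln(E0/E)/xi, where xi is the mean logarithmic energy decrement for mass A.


xi = 1 + (A-1)^2/(2A)*ln((A-1)/(A+1)) = 1 (for A = 1)
n = ln(E0/E) / xi
n = ln(5.43e6 / 0.016) / 1
n = ln(3.393750e+08) / 1 = 19.643

19.643


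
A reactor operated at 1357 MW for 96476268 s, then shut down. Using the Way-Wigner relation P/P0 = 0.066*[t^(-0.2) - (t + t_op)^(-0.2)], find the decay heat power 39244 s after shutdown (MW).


P/P0 = 0.066 * [t^(-0.2) - (t + t_op)^(-0.2)]
P/P0 = 0.066 * [39244^(-0.2) - (39244 + 96476268)^(-0.2)]
P/P0 = 0.066 * [0.1205717 - 0.02529767] = 0.006288086
P = 1357 * 0.006288086 = 8.5329 MW

8.5329


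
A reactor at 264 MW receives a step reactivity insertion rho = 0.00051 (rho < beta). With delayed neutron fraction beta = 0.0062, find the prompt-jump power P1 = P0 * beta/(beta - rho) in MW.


P1/P0 = beta / (beta - rho)
P1/P0 = 0.0062 / (0.0062 - 0.00051) = 1.089631
P1 = 264 * 1.089631 = 287.66 MW

287.66


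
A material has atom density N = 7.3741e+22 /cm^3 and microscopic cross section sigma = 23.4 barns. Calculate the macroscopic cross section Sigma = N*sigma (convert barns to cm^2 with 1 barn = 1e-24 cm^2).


Sigma = N * sigma_barns * 1e-24
Sigma = 7.3741e+22 * 23.4 * 1e-24
Sigma = 1.7255 /cm

1.7255


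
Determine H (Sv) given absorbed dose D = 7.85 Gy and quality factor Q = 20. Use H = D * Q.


H = D * Q
H = 7.85 * 20
H = 157.00 Sv

157.00


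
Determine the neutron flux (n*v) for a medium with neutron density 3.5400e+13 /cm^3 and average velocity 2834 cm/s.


phi = n * v
phi = 3.5400e+13 * 2834
phi = 1.0032e+17 /cm^2/s

1.0032e+17


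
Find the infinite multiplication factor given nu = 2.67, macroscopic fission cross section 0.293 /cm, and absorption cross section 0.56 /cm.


k_inf = nu * Sigma_f / Sigma_a
k_inf = 2.67 * 0.293 / 0.56
k_inf = 1.3970

1.3970


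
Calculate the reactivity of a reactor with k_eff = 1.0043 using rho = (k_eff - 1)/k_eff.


rho = (k_eff - 1) / k_eff
rho = (1.0043 - 1) / 1.0043
rho = 0.0042816

0.0042816


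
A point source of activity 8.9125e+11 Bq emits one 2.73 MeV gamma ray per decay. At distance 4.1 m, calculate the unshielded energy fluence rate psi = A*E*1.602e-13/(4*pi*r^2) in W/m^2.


psi = A * E * 1.602e-13 / (4*pi*r^2)
psi = 8.9125e+11 * 2.73 * 1.602e-13 / (4*pi*4.1^2)
psi = 0.0018452 W/m^2

0.0018452


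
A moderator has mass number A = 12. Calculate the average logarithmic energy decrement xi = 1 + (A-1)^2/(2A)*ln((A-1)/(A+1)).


xi = 1 + (A-1)^2/(2A) * ln((A-1)/(A+1))
xi = 1 + (12-1)^2/(2*12) * ln((12-1)/(12 +1))
xi = 0.15777

0.15777


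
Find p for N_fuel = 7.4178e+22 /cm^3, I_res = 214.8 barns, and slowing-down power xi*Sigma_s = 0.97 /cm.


p = exp(-N * I * 1e-24 / (xi*Sigma_s))
p = exp(-7.4178e+22 * 214.8 * 1e-24 / 0.97)
p = 7.3482e-08

7.3482e-08


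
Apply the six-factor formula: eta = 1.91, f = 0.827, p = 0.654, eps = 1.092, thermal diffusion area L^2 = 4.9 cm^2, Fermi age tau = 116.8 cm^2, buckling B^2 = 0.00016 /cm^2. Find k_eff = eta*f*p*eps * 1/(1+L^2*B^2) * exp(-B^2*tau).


k_inf = eta*f*p*eps = 1.91*0.827*0.654*1.092 = 1.128078
P_TNL = 1/(1 + L^2*B^2) = 1/(1 + 4.9*0.00016) = 0.9992166
P_FNL = exp(-B^2*tau) = exp(-0.00016*116.8) = 0.9814855
k_eff = k_inf * P_TNL * P_FNL = 1.128078 * 0.9992166 * 0.9814855
k_eff = 1.1063

1.1063


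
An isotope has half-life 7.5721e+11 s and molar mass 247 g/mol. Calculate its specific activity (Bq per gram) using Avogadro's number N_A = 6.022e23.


lambda = ln(2) / t_half = ln(2) / 7.5721e+11 = 9.153962e-13 /s
SA = lambda * N_A / M
SA = 9.153962e-13 * 6.022e23 / 247
SA = 2.2318e+09 Bq/g

2.2318e+09


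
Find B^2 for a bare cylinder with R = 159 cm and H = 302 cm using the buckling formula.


B^2 = (2.405/R)^2 + (pi/H)^2
B^2 = (2.405/159)^2 + (pi/302)^2
B^2 = 3.3700e-04 /cm^2

3.3700e-04


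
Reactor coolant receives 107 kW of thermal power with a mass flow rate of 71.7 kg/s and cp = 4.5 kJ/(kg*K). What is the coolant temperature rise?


dT = Q / (m_dot * cp)
dT = 107 / (71.7 * 4.5)
dT = 0.33163 C

0.33163


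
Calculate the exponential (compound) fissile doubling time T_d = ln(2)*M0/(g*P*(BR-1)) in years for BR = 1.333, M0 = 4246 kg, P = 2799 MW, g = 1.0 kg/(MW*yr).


Breeding gain G = BR - 1 = 1.333 - 1 = 0.333
Fissile production rate = g * P * G = 1.0 * 2799 * 0.333 = 932.067 kg/yr
T_d = ln(2) * M0 / (g * P * G)
T_d = ln(2) * 4246 / 932.067 = 3.1576 yr

3.1576


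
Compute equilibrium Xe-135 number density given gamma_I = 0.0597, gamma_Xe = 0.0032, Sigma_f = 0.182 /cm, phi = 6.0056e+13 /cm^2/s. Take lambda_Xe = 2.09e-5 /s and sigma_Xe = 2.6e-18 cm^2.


Xe_eq = (gamma_I + gamma_Xe) * Sigma_f * phi / (lambda_Xe + sigma_Xe * phi)
Numerator = (0.0597 + 0.0032) * 0.182 * 6.0056e+13 = 6.875091e+11
Denominator = 2.09e-5 + 2.6e-18 * 6.0056e+13 = 1.770456e-04
Xe_eq = 6.875091e+11 / 1.770456e-04 = 3.8832e+15 /cm^3

3.8832e+15


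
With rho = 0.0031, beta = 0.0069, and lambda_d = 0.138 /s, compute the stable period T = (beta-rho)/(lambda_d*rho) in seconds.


T = (beta - rho) / (lambda_d * rho)
T = (0.0069 - 0.0031) / (0.138 * 0.0031)
T = 8.8827 s

8.8827


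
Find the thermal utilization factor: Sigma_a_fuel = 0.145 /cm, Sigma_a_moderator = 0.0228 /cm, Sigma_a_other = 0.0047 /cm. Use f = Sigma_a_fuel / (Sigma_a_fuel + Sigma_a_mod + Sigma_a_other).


f = Sigma_a_fuel / (Sigma_a_fuel + Sigma_a_mod + Sigma_a_other)
f = 0.145 / (0.145 + 0.0228 + 0.0047)
f = 0.84058

0.84058


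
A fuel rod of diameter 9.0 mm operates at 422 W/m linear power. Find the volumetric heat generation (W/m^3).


r = D / 2 / 1000 = 9.0 / 2 / 1000 = 0.0045 m
q''' = q' / (pi * r^2)
q''' = 422 / (pi * 0.0045^2)
q''' = 6.6334e+06 W/m^3

6.6334e+06


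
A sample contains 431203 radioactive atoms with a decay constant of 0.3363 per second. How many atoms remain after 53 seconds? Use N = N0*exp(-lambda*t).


N = N0 * exp(-lambda * t)
N = 431203 * exp(-0.3363 * 53)
N = 0.0078318

0.0078318


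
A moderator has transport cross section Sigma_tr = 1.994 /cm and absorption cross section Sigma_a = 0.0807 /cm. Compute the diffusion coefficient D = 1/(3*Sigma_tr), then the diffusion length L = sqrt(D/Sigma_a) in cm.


D = 1 / (3 * Sigma_tr) = 1 / (3 * 1.994) = 0.1671682 cm
L = sqrt(D / Sigma_a)
L = sqrt(0.1671682 / 0.0807)
L = 1.4393 cm

1.4393


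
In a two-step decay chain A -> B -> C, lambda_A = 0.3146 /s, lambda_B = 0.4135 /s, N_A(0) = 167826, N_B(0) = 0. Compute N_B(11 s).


N_B(t) = lambda_A * N_A0 / (lambda_B - lambda_A) * [exp(-lambda_A*t) - exp(-lambda_B*t)]
exp(-0.3146*11) = 0.03141091; exp(-0.4135*11) = 0.01058307
N_B = 0.3146 * 167826 / (0.4135 - 0.3146) * (0.03141091 - 0.01058307)
N_B = 11119

11119


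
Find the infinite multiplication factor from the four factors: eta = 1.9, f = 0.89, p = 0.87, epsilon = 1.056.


k_inf = eta * f * p * epsilon
k_inf = 1.9 * 0.89 * 0.87 * 1.056
k_inf = 1.5536

1.5536


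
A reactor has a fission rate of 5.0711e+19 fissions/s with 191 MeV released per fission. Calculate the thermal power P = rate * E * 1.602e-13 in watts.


P = fission_rate * E_MeV * 1.602e-13
P = 5.0711e+19 * 191 * 1.602e-13
P = 1.5517e+09 W

1.5517e+09


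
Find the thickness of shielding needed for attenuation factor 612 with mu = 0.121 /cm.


x = ln(factor) / mu
x = ln(612) / 0.121
x = 53.031 cm

53.031


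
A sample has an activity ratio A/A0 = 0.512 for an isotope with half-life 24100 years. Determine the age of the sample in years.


lambda = ln(2) / t_half = ln(2) / 24100 = 2.876129e-05 /yr
t = -ln(A/A0) / lambda
t = -ln(0.512) / 2.876129e-05
t = 23275 yr

23275


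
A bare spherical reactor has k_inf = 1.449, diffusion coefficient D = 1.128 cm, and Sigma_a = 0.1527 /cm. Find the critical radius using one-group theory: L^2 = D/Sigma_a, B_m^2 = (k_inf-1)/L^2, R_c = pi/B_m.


L^2 = D / Sigma_a = 1.128 / 0.1527 = 7.387033 cm^2
B_m^2 = (k_inf - 1) / L^2 = (1.449 - 1) / 7.387033 = 0.06078218 /cm^2
For a bare sphere: B_g = pi/R, so R_c = pi / sqrt(B_m^2)
R_c = pi / sqrt(0.06078218) = 12.743 cm

12.743


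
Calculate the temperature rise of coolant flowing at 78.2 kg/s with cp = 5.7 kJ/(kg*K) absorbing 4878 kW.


dT = Q / (m_dot * cp)
dT = 4878 / (78.2 * 5.7)
dT = 10.944 C

10.944


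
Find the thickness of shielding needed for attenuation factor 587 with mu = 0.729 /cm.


x = ln(factor) / mu
x = ln(587) / 0.729
x = 8.7449 cm

8.7449


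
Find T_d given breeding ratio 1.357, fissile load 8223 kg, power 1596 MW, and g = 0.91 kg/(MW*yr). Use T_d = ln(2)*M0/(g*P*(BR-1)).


Breeding gain G = BR - 1 = 1.357 - 1 = 0.357
Fissile production rate = g * P * G = 0.91 * 1596 * 0.357 = 518.49252 kg/yr
T_d = ln(2) * M0 / (g * P * G)
T_d = ln(2) * 8223 / 518.49252 = 10.993 yr

10.993


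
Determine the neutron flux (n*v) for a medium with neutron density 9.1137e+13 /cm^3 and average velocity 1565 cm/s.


phi = n * v
phi = 9.1137e+13 * 1565
phi = 1.4263e+17 /cm^2/s

1.4263e+17


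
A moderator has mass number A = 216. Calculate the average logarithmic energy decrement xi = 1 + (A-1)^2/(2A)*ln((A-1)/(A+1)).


xi = 1 + (A-1)^2/(2A) * ln((A-1)/(A+1))
xi = 1 + (216-1)^2/(2*216) * ln((216-1)/(216 +1))
xi = 0.0092307

0.0092307


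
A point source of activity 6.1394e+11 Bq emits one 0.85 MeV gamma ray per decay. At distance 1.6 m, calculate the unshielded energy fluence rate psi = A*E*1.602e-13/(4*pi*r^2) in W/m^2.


psi = A * E * 1.602e-13 / (4*pi*r^2)
psi = 6.1394e+11 * 0.85 * 1.602e-13 / (4*pi*1.6^2)
psi = 0.0025987 W/m^2

0.0025987


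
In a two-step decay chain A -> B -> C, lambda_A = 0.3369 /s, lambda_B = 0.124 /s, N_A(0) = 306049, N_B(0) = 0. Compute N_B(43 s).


N_B(t) = lambda_A * N_A0 / (lambda_B - lambda_A) * [exp(-lambda_A*t) - exp(-lambda_B*t)]
exp(-0.3369*43) = 5.111003e-07; exp(-0.124*43) = 0.004834392
N_B = 0.3369 * 306049 / (0.124 - 0.3369) * (5.111003e-07 - 0.004834392)
N_B = 2341.1

2341.1


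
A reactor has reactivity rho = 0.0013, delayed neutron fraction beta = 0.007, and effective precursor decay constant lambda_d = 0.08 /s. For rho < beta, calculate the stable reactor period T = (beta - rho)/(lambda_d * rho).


T = (beta - rho) / (lambda_d * rho)
T = (0.007 - 0.0013) / (0.08 * 0.0013)
T = 54.808 s

54.808


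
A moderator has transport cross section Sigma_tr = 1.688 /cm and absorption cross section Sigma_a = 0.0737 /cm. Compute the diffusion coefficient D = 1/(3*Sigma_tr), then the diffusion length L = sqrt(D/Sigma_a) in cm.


D = 1 / (3 * Sigma_tr) = 1 / (3 * 1.688) = 0.1974724 cm
L = sqrt(D / Sigma_a)
L = sqrt(0.1974724 / 0.0737)
L = 1.6369 cm

1.6369


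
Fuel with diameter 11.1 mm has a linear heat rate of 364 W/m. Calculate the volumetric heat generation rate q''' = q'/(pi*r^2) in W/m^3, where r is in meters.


r = D / 2 / 1000 = 11.1 / 2 / 1000 = 0.00555 m
q''' = q' / (pi * r^2)
q''' = 364 / (pi * 0.00555^2)
q''' = 3.7615e+06 W/m^3

3.7615e+06


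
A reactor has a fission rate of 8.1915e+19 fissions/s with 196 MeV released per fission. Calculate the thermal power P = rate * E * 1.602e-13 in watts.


P = fission_rate * E_MeV * 1.602e-13
P = 8.1915e+19 * 196 * 1.602e-13
P = 2.5721e+09 W

2.5721e+09


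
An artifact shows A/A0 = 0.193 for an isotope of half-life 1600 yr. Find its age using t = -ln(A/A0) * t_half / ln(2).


lambda = ln(2) / t_half = ln(2) / 1600 = 4.332170e-04 /yr
t = -ln(A/A0) / lambda
t = -ln(0.193) / 4.332170e-04
t = 3797.3 yr

3797.3


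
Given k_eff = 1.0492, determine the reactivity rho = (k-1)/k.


rho = (k_eff - 1) / k_eff
rho = (1.0492 - 1) / 1.0492
rho = 0.046893

0.046893


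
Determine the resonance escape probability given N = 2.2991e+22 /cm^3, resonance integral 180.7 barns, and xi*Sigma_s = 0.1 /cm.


p = exp(-N * I * 1e-24 / (xi*Sigma_s))
p = exp(-2.2991e+22 * 180.7 * 1e-24 / 0.1)
p = 9.0646e-19

9.0646e-19


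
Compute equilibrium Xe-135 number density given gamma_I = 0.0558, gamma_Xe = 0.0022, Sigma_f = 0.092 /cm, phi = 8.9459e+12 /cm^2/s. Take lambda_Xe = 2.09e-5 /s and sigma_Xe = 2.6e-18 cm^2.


Xe_eq = (gamma_I + gamma_Xe) * Sigma_f * phi / (lambda_Xe + sigma_Xe * phi)
Numerator = (0.0558 + 0.0022) * 0.092 * 8.9459e+12 = 4.773532e+10
Denominator = 2.09e-5 + 2.6e-18 * 8.9459e+12 = 4.415934e-05
Xe_eq = 4.773532e+10 / 4.415934e-05 = 1.0810e+15 /cm^3

1.0810e+15


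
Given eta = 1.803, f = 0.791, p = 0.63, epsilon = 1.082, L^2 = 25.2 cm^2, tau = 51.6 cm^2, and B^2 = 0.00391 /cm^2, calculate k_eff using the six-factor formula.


k_inf = eta*f*p*eps = 1.803*0.791*0.63*1.082 = 0.9721651
P_TNL = 1/(1 + L^2*B^2) = 1/(1 + 25.2*0.00391) = 0.9103058
P_FNL = exp(-B^2*tau) = exp(-0.00391*51.6) = 0.8172943
k_eff = k_inf * P_TNL * P_FNL = 0.9721651 * 0.9103058 * 0.8172943
k_eff = 0.72328

0.72328


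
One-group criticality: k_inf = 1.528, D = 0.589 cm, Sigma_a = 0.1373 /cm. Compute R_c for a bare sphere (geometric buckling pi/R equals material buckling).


L^2 = D / Sigma_a = 0.589 / 0.1373 = 4.289876 cm^2
B_m^2 = (k_inf - 1) / L^2 = (1.528 - 1) / 4.289876 = 0.1230805 /cm^2
For a bare sphere: B_g = pi/R, so R_c = pi / sqrt(B_m^2)
R_c = pi / sqrt(0.1230805) = 8.9548 cm

8.9548


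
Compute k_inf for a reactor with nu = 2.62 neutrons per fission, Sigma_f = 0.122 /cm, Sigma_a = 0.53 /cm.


k_inf = nu * Sigma_f / Sigma_a
k_inf = 2.62 * 0.122 / 0.53
k_inf = 0.60309

0.60309


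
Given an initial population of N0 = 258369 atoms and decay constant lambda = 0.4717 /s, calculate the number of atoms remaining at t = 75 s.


N = N0 * exp(-lambda * t)
N = 258369 * exp(-0.4717 * 75)
N = 1.1168e-10

1.1168e-10


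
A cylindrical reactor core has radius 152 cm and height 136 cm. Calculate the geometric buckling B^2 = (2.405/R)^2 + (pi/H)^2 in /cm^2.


B^2 = (2.405/R)^2 + (pi/H)^2
B^2 = (2.405/152)^2 + (pi/136)^2
B^2 = 7.8395e-04 /cm^2

7.8395e-04


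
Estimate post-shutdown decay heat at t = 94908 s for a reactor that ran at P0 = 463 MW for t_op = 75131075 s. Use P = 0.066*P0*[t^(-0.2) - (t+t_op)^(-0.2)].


P/P0 = 0.066 * [t^(-0.2) - (t + t_op)^(-0.2)]
P/P0 = 0.066 * [94908^(-0.2) - (94908 + 75131075)^(-0.2)]
P/P0 = 0.066 * [0.1010507 - 0.02659050] = 0.004914373
P = 463 * 0.004914373 = 2.2754 MW

2.2754


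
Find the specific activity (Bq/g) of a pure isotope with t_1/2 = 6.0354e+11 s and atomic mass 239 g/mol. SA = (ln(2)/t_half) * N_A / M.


lambda = ln(2) / t_half = ln(2) / 6.0354e+11 = 1.148469e-12 /s
SA = lambda * N_A / M
SA = 1.148469e-12 * 6.022e23 / 239
SA = 2.8938e+09 Bq/g

2.8938e+09


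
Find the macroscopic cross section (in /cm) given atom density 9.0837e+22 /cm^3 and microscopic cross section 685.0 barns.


Sigma = N * sigma_barns * 1e-24
Sigma = 9.0837e+22 * 685.0 * 1e-24
Sigma = 62.223 /cm

62.223


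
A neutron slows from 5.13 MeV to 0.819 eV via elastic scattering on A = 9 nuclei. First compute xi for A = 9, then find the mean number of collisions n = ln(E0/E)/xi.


xi = 1 + (A-1)^2/(2A)*ln((A-1)/(A+1)) = 0.2066007 (for A = 9)
n = ln(E0/E) / xi
n = ln(5.13e6 / 0.819) / 0.2066007
n = ln(6.263736e+06) / 0.2066007 = 75.751

75.751


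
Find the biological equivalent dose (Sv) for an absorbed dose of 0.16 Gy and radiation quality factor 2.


H = D * Q
H = 0.16 * 2
H = 0.32000 Sv

0.32000


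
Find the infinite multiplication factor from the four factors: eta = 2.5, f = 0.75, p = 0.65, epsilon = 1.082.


k_inf = eta * f * p * epsilon
k_inf = 2.5 * 0.75 * 0.65 * 1.082
k_inf = 1.3187

1.3187


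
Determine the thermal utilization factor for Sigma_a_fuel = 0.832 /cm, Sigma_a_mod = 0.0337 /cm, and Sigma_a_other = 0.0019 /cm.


f = Sigma_a_fuel / (Sigma_a_fuel + Sigma_a_mod + Sigma_a_other)
f = 0.832 / (0.832 + 0.0337 + 0.0019)
f = 0.95897

0.95897


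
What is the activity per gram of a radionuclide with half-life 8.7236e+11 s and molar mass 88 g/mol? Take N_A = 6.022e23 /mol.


lambda = ln(2) / t_half = ln(2) / 8.7236e+11 = 7.945655e-13 /s
SA = lambda * N_A / M
SA = 7.945655e-13 * 6.022e23 / 88
SA = 5.4374e+09 Bq/g

5.4374e+09


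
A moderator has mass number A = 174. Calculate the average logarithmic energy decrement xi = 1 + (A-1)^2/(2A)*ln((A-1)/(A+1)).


xi = 1 + (A-1)^2/(2A) * ln((A-1)/(A+1))
xi = 1 + (174-1)^2/(2*174) * ln((174-1)/(174 +1))
xi = 0.011450

0.011450


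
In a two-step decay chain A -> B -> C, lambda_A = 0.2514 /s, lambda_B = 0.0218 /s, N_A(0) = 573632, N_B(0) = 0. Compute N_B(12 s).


N_B(t) = lambda_A * N_A0 / (lambda_B - lambda_A) * [exp(-lambda_A*t) - exp(-lambda_B*t)]
exp(-0.2514*12) = 0.04895763; exp(-0.0218*12) = 0.7698189
N_B = 0.2514 * 573632 / (0.0218 - 0.2514) * (0.04895763 - 0.7698189)
N_B = 452771

452771


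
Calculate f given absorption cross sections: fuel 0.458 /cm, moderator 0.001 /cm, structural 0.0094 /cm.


f = Sigma_a_fuel / (Sigma_a_fuel + Sigma_a_mod + Sigma_a_other)
f = 0.458 / (0.458 + 0.001 + 0.0094)
f = 0.97780

0.97780


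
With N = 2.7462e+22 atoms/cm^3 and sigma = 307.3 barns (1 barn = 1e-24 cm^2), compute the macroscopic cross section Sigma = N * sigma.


Sigma = N * sigma_barns * 1e-24
Sigma = 2.7462e+22 * 307.3 * 1e-24
Sigma = 8.4391 /cm

8.4391


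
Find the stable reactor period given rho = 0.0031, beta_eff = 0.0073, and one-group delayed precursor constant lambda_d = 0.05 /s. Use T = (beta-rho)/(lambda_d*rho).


T = (beta - rho) / (lambda_d * rho)
T = (0.0073 - 0.0031) / (0.05 * 0.0031)
T = 27.097 s

27.097


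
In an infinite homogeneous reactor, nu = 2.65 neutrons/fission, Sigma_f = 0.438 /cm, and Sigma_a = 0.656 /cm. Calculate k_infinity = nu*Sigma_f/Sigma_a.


k_inf = nu * Sigma_f / Sigma_a
k_inf = 2.65 * 0.438 / 0.656
k_inf = 1.7694

1.7694


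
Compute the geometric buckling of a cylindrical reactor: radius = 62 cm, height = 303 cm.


B^2 = (2.405/R)^2 + (pi/H)^2
B^2 = (2.405/62)^2 + (pi/303)^2
B^2 = 0.0016122 /cm^2

0.0016122


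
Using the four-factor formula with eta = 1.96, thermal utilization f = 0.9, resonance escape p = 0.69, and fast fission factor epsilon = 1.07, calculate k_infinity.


k_inf = eta * f * p * epsilon
k_inf = 1.96 * 0.9 * 0.69 * 1.07
k_inf = 1.3024

1.3024


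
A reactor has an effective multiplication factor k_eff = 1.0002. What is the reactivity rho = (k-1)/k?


rho = (k_eff - 1) / k_eff
rho = (1.0002 - 1) / 1.0002
rho = 1.9996e-04

1.9996e-04


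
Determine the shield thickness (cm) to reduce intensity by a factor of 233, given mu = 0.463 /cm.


x = ln(factor) / mu
x = ln(233) / 0.463
x = 11.773 cm

11.773


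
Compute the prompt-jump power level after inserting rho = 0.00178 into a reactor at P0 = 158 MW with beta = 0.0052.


P1/P0 = beta / (beta - rho)
P1/P0 = 0.0052 / (0.0052 - 0.00178) = 1.520468
P1 = 158 * 1.520468 = 240.23 MW

240.23


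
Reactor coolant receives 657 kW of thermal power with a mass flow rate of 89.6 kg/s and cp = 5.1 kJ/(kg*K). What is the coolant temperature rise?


dT = Q / (m_dot * cp)
dT = 657 / (89.6 * 5.1)
dT = 1.4378 C

1.4378


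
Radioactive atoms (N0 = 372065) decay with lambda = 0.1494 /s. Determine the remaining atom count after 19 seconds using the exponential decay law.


N = N0 * exp(-lambda * t)
N = 372065 * exp(-0.1494 * 19)
N = 21769

21769


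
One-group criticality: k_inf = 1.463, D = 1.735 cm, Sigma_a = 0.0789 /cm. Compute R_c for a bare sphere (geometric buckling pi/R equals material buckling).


L^2 = D / Sigma_a = 1.735 / 0.0789 = 21.98986 cm^2
B_m^2 = (k_inf - 1) / L^2 = (1.463 - 1) / 21.98986 = 0.02105516 /cm^2
For a bare sphere: B_g = pi/R, so R_c = pi / sqrt(B_m^2)
R_c = pi / sqrt(0.02105516) = 21.651 cm

21.651


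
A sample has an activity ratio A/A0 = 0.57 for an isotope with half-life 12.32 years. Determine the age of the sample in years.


lambda = ln(2) / t_half = ln(2) / 12.32 = 0.05626195 /yr
t = -ln(A/A0) / lambda
t = -ln(0.57) / 0.05626195
t = 9.9911 yr

9.9911


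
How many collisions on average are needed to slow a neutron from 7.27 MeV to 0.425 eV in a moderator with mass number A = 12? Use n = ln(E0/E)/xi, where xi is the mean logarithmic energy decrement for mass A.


xi = 1 + (A-1)^2/(2A)*ln((A-1)/(A+1)) = 0.1577690 (for A = 12)
n = ln(E0/E) / xi
n = ln(7.27e6 / 0.425) / 0.1577690
n = ln(1.710588e+07) / 0.1577690 = 105.57

105.57


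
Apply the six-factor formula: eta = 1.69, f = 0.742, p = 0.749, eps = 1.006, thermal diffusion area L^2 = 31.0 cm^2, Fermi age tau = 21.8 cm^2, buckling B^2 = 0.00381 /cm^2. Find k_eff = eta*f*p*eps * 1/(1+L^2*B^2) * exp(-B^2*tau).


k_inf = eta*f*p*eps = 1.69*0.742*0.749*1.006 = 0.9448664
P_TNL = 1/(1 + L^2*B^2) = 1/(1 + 31.0*0.00381) = 0.8943664
P_FNL = exp(-B^2*tau) = exp(-0.00381*21.8) = 0.9202978
k_eff = k_inf * P_TNL * P_FNL = 0.9448664 * 0.8943664 * 0.9202978
k_eff = 0.77770

0.77770


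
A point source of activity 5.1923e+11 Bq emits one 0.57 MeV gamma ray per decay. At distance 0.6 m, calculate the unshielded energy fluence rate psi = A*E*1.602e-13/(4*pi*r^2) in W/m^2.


psi = A * E * 1.602e-13 / (4*pi*r^2)
psi = 5.1923e+11 * 0.57 * 1.602e-13 / (4*pi*0.6^2)
psi = 0.010481 W/m^2

0.010481


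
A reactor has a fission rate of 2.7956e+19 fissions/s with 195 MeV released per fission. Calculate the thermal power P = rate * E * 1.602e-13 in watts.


P = fission_rate * E_MeV * 1.602e-13
P = 2.7956e+19 * 195 * 1.602e-13
P = 8.7332e+08 W

8.7332e+08


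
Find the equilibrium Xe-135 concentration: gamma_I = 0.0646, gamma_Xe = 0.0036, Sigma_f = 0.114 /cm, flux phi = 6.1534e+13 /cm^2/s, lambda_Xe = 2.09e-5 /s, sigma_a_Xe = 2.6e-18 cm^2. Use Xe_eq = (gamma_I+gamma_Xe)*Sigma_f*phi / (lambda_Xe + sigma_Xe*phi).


Xe_eq = (gamma_I + gamma_Xe) * Sigma_f * phi / (lambda_Xe + sigma_Xe * phi)
Numerator = (0.0646 + 0.0036) * 0.114 * 6.1534e+13 = 4.784145e+11
Denominator = 2.09e-5 + 2.6e-18 * 6.1534e+13 = 1.808884e-04
Xe_eq = 4.784145e+11 / 1.808884e-04 = 2.6448e+15 /cm^3

2.6448e+15


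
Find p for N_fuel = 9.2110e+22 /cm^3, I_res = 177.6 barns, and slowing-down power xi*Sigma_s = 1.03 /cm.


p = exp(-N * I * 1e-24 / (xi*Sigma_s))
p = exp(-9.2110e+22 * 177.6 * 1e-24 / 1.03)
p = 1.2660e-07

1.2660e-07


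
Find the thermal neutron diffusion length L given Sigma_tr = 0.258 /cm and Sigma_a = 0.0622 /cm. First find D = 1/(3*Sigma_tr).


D = 1 / (3 * Sigma_tr) = 1 / (3 * 0.258) = 1.291990 cm
L = sqrt(D / Sigma_a)
L = sqrt(1.291990 / 0.0622)
L = 4.5576 cm

4.5576


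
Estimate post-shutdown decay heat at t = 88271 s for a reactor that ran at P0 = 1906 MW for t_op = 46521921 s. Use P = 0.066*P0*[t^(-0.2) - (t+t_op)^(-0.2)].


P/P0 = 0.066 * [t^(-0.2) - (t + t_op)^(-0.2)]
P/P0 = 0.066 * [88271^(-0.2) - (88271 + 46521921)^(-0.2)]
P/P0 = 0.066 * [0.1025266 - 0.02926199] = 0.004835464
P = 1906 * 0.004835464 = 9.2164 MW

9.2164


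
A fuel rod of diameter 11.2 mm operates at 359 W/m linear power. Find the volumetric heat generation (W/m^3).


r = D / 2 / 1000 = 11.2 / 2 / 1000 = 0.0056 m
q''' = q' / (pi * r^2)
q''' = 359 / (pi * 0.0056^2)
q''' = 3.6439e+06 W/m^3

3.6439e+06


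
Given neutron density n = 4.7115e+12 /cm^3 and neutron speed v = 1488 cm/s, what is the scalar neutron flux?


phi = n * v
phi = 4.7115e+12 * 1488
phi = 7.0107e+15 /cm^2/s

7.0107e+15


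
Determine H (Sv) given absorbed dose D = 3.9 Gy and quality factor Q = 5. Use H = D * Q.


H = D * Q
H = 3.9 * 5
H = 19.500 Sv

19.500


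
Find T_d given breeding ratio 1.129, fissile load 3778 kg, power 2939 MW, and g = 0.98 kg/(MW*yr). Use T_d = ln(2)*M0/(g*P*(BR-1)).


Breeding gain G = BR - 1 = 1.129 - 1 = 0.129
Fissile production rate = g * P * G = 0.98 * 2939 * 0.129 = 371.54838 kg/yr
T_d = ln(2) * M0 / (g * P * G)
T_d = ln(2) * 3778 / 371.54838 = 7.0481 yr

7.0481


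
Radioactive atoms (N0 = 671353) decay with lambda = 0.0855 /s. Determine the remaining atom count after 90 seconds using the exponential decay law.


N = N0 * exp(-lambda * t)
N = 671353 * exp(-0.0855 * 90)
N = 305.53

305.53


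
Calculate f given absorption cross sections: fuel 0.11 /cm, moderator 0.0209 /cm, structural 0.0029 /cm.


f = Sigma_a_fuel / (Sigma_a_fuel + Sigma_a_mod + Sigma_a_other)
f = 0.11 / (0.11 + 0.0209 + 0.0029)
f = 0.82212

0.82212


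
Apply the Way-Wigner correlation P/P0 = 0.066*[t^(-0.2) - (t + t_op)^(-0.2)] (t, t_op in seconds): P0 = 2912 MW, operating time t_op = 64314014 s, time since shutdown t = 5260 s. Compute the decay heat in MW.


P/P0 = 0.066 * [t^(-0.2) - (t + t_op)^(-0.2)]
P/P0 = 0.066 * [5260^(-0.2) - (5260 + 64314014)^(-0.2)]
P/P0 = 0.066 * [0.1802199 - 0.02743669] = 0.01008369
P = 2912 * 0.01008369 = 29.364 MW

29.364


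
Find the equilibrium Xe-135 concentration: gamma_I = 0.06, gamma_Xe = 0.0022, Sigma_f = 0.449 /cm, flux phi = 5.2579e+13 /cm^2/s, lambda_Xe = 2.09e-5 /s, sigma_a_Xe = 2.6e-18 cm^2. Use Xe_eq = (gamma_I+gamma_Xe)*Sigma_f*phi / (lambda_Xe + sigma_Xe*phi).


Xe_eq = (gamma_I + gamma_Xe) * Sigma_f * phi / (lambda_Xe + sigma_Xe * phi)
Numerator = (0.06 + 0.0022) * 0.449 * 5.2579e+13 = 1.468416e+12
Denominator = 2.09e-5 + 2.6e-18 * 5.2579e+13 = 1.576054e-04
Xe_eq = 1.468416e+12 / 1.576054e-04 = 9.3170e+15 /cm^3

9.3170e+15


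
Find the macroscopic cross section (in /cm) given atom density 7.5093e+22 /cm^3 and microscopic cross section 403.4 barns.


Sigma = N * sigma_barns * 1e-24
Sigma = 7.5093e+22 * 403.4 * 1e-24
Sigma = 30.293 /cm

30.293


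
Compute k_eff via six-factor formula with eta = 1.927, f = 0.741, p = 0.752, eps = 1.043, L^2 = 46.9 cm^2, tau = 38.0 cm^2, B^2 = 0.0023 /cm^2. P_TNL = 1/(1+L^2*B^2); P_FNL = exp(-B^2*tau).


k_inf = eta*f*p*eps = 1.927*0.741*0.752*1.043 = 1.119959
P_TNL = 1/(1 + L^2*B^2) = 1/(1 + 46.9*0.0023) = 0.9026330
P_FNL = exp(-B^2*tau) = exp(-0.0023*38.0) = 0.9163105
k_eff = k_inf * P_TNL * P_FNL = 1.119959 * 0.9026330 * 0.9163105
k_eff = 0.92631

0.92631


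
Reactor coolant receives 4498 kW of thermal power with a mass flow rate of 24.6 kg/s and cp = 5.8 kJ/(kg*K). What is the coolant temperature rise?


dT = Q / (m_dot * cp)
dT = 4498 / (24.6 * 5.8)
dT = 31.525 C

31.525


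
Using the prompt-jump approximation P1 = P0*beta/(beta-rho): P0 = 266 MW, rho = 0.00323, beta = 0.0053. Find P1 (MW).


P1/P0 = beta / (beta - rho)
P1/P0 = 0.0053 / (0.0053 - 0.00323) = 2.560386
P1 = 266 * 2.560386 = 681.06 MW

681.06


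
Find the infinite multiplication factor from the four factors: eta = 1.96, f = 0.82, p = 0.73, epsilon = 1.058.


k_inf = eta * f * p * epsilon
k_inf = 1.96 * 0.82 * 0.73 * 1.058
k_inf = 1.2413

1.2413


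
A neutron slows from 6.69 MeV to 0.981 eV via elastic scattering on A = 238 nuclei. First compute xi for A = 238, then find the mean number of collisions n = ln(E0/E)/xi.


xi = 1 + (A-1)^2/(2A)*ln((A-1)/(A+1)) = 0.008379872 (for A = 238)
n = ln(E0/E) / xi
n = ln(6.69e6 / 0.981) / 0.008379872
n = ln(6.819572e+06) / 0.008379872 = 1877.8

1877.8


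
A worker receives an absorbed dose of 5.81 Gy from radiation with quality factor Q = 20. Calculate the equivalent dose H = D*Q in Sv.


H = D * Q
H = 5.81 * 20
H = 116.20 Sv

116.20


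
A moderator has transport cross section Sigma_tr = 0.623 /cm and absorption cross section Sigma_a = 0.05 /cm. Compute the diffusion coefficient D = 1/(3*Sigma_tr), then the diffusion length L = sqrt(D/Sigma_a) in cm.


D = 1 / (3 * Sigma_tr) = 1 / (3 * 0.623) = 0.5350455 cm
L = sqrt(D / Sigma_a)
L = sqrt(0.5350455 / 0.05)
L = 3.2712 cm

3.2712


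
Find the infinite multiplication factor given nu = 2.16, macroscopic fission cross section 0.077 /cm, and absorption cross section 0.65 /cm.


k_inf = nu * Sigma_f / Sigma_a
k_inf = 2.16 * 0.077 / 0.65
k_inf = 0.25588

0.25588


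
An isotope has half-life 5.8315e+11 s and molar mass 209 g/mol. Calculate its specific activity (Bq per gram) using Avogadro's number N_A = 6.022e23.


lambda = ln(2) / t_half = ln(2) / 5.8315e+11 = 1.188626e-12 /s
SA = lambda * N_A / M
SA = 1.188626e-12 * 6.022e23 / 209
SA = 3.4248e+09 Bq/g

3.4248e+09


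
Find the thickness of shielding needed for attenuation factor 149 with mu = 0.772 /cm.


x = ln(factor) / mu
x = ln(149) / 0.772
x = 6.4818 cm

6.4818


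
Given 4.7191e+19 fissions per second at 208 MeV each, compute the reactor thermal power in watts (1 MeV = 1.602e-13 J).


P = fission_rate * E_MeV * 1.602e-13
P = 4.7191e+19 * 208 * 1.602e-13
P = 1.5725e+09 W

1.5725e+09


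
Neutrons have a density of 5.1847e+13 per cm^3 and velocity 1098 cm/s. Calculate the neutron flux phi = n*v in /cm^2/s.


phi = n * v
phi = 5.1847e+13 * 1098
phi = 5.6928e+16 /cm^2/s

5.6928e+16


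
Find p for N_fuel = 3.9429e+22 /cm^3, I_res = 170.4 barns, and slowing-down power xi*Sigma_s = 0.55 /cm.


p = exp(-N * I * 1e-24 / (xi*Sigma_s))
p = exp(-3.9429e+22 * 170.4 * 1e-24 / 0.55)
p = 4.9515e-06

4.9515e-06


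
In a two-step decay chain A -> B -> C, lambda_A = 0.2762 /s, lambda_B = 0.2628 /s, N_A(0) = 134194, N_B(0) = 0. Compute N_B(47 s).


N_B(t) = lambda_A * N_A0 / (lambda_B - lambda_A) * [exp(-lambda_A*t) - exp(-lambda_B*t)]
exp(-0.2762*47) = 2.302765e-06; exp(-0.2628*47) = 4.322831e-06
N_B = 0.2762 * 134194 / (0.2628 - 0.2762) * (2.302765e-06 - 4.322831e-06)
N_B = 5.5875

5.5875


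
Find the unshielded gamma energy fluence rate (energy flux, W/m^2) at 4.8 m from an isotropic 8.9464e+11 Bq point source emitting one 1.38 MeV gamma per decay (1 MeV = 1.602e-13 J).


psi = A * E * 1.602e-13 / (4*pi*r^2)
psi = 8.9464e+11 * 1.38 * 1.602e-13 / (4*pi*4.8^2)
psi = 6.8312e-04 W/m^2

6.8312e-04


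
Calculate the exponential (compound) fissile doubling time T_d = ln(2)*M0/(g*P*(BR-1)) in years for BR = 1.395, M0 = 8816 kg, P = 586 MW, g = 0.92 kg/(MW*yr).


Breeding gain G = BR - 1 = 1.395 - 1 = 0.395
Fissile production rate = g * P * G = 0.92 * 586 * 0.395 = 212.9524 kg/yr
T_d = ln(2) * M0 / (g * P * G)
T_d = ln(2) * 8816 / 212.9524 = 28.696 yr

28.696


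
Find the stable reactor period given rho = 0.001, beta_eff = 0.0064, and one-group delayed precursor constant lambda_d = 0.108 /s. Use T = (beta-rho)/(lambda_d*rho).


T = (beta - rho) / (lambda_d * rho)
T = (0.0064 - 0.001) / (0.108 * 0.001)
T = 50.000 s

50.000


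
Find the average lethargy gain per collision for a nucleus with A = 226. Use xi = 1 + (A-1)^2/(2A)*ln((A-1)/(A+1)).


xi = 1 + (A-1)^2/(2A) * ln((A-1)/(A+1))
xi = 1 + (226-1)^2/(2*226) * ln((226-1)/(226 +1))
xi = 0.0088235

0.0088235


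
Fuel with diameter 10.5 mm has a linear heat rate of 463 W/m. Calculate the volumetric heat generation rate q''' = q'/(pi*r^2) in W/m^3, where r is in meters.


r = D / 2 / 1000 = 10.5 / 2 / 1000 = 0.00525 m
q''' = q' / (pi * r^2)
q''' = 463 / (pi * 0.00525^2)
q''' = 5.3470e+06 W/m^3

5.3470e+06


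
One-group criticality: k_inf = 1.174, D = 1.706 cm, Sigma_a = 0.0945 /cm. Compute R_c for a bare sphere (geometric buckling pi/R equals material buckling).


L^2 = D / Sigma_a = 1.706 / 0.0945 = 18.05291 cm^2
B_m^2 = (k_inf - 1) / L^2 = (1.174 - 1) / 18.05291 = 0.009638335 /cm^2
For a bare sphere: B_g = pi/R, so R_c = pi / sqrt(B_m^2)
R_c = pi / sqrt(0.009638335) = 32.000 cm

32.000
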